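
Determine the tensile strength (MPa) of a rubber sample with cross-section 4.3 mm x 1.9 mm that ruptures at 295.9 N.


Area = width * thickness = 4.3 * 1.9 = 8.17 mm^2
TS = force / area = 295.9 / 8.17 = 36.22 MPa

36.22 MPa


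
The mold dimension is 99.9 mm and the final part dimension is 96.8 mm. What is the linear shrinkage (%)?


Shrinkage = (mold - part) / mold * 100
= (99.9 - 96.8) / 99.9 * 100
= 3.1 / 99.9 * 100
= 3.1%

3.1%


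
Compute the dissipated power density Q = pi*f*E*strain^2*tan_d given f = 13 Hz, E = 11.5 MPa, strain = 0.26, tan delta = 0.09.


Q = pi * f * E * strain^2 * tan_d
= pi * 13 * 11.5 * 0.26^2 * 0.09
= pi * 13 * 11.5 * 0.0676 * 0.09
= 2.8575

Q = 2.8575


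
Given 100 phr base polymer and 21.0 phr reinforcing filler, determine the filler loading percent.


Filler % = filler / (rubber + filler) * 100
= 21.0 / (100 + 21.0) * 100
= 21.0 / 121.0 * 100
= 17.36%

17.36%


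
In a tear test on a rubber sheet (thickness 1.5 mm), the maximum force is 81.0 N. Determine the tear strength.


Tear strength = force / thickness
= 81.0 / 1.5
= 54.0 N/mm

54.0 N/mm


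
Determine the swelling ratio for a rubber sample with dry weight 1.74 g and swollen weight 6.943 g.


Q = W_swollen / W_dry
Q = 6.943 / 1.74
Q = 3.99

Q = 3.99


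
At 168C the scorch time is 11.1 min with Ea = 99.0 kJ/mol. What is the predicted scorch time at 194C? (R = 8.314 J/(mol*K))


Convert temperatures: T1 = 168 + 273.15 = 441.15 K, T2 = 194 + 273.15 = 467.15 K
ts2_new = 11.1 * exp(99000 / 8.314 * (1/467.15 - 1/441.15))
1/T2 - 1/T1 = -1.2616e-04
ts2_new = 2.47 min

2.47 min


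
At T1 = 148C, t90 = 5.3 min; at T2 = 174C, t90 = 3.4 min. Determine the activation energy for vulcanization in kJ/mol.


T1 = 421.15 K, T2 = 447.15 K
1/T1 - 1/T2 = 1.3806e-04
ln(t1/t2) = ln(5.3/3.4) = 0.4439
Ea = 8.314 * 0.4439 / 1.3806e-04 = 26732.6841 J/mol
Ea = 26.73 kJ/mol

26.73 kJ/mol


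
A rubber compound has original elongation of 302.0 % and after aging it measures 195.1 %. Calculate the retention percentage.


Retention = aged / original * 100
= 195.1 / 302.0 * 100
= 64.6%

64.6%


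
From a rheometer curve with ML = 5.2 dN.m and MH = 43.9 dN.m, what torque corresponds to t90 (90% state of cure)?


M90 = ML + 0.9 * (MH - ML)
M90 = 5.2 + 0.9 * (43.9 - 5.2)
M90 = 5.2 + 0.9 * 38.7
M90 = 40.03 dN.m

40.03 dN.m


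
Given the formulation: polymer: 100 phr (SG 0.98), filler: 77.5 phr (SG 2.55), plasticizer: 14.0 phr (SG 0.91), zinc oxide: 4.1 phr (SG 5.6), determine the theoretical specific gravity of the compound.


Sum of weights = 195.6
Volume contributions:
  polymer: 100/0.98 = 102.0408
  filler: 77.5/2.55 = 30.3922
  plasticizer: 14.0/0.91 = 15.3846
  zinc oxide: 4.1/5.6 = 0.7321
Sum of volumes = 148.5497
SG = 195.6 / 148.5497 = 1.317

SG = 1.317


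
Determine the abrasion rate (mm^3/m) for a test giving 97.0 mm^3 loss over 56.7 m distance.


Rate = volume_loss / distance
= 97.0 / 56.7
= 1.711 mm^3/m

1.711 mm^3/m


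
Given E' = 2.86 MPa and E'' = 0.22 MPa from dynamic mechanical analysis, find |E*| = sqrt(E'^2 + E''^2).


|E*| = sqrt(E'^2 + E''^2)
= sqrt(2.86^2 + 0.22^2)
= sqrt(8.1796 + 0.0484)
= 2.868 MPa

2.868 MPa


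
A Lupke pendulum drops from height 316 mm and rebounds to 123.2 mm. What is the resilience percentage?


Resilience = h_rebound / h_drop * 100
= 123.2 / 316 * 100
= 39.0%

39.0%


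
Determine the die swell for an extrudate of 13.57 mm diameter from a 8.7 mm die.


Die swell ratio = D_extrudate / D_die
= 13.57 / 8.7
= 1.56

Die swell = 1.56


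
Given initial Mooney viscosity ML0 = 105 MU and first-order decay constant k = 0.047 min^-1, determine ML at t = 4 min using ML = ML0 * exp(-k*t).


ML = ML0 * exp(-k * t)
ML = 105 * exp(-0.047 * 4)
ML = 105 * 0.8286
ML = 87.0 MU

87.0 MU


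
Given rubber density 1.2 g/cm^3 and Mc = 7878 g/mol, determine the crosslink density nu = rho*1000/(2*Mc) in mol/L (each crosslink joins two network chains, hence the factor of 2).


nu = rho * 1000 / (2 * Mc)
nu = 1.2 * 1000 / (2 * 7878)
nu = 1200.0 / 15756
nu = 0.0762 mol/L

0.0762 mol/L


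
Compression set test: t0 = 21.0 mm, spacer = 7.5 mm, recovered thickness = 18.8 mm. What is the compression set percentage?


CS = (t0 - recovered) / (t0 - ts) * 100
= (21.0 - 18.8) / (21.0 - 7.5) * 100
= 2.2 / 13.5 * 100
= 16.3%

16.3%


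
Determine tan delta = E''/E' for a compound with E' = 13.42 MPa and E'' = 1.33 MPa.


tan delta = E'' / E'
= 1.33 / 13.42
= 0.0991

tan delta = 0.0991


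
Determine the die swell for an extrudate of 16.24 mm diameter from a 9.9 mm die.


Die swell ratio = D_extrudate / D_die
= 16.24 / 9.9
= 1.64

Die swell = 1.64


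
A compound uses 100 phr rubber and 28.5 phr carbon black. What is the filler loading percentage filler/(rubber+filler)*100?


Filler % = filler / (rubber + filler) * 100
= 28.5 / (100 + 28.5) * 100
= 28.5 / 128.5 * 100
= 22.18%

22.18%


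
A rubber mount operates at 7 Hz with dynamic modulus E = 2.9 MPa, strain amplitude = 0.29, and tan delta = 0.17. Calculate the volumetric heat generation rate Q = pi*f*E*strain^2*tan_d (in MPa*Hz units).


Q = pi * f * E * strain^2 * tan_d
= pi * 7 * 2.9 * 0.29^2 * 0.17
= pi * 7 * 2.9 * 0.0841 * 0.17
= 0.9118

Q = 0.9118


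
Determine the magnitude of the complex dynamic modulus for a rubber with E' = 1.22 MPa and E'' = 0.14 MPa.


|E*| = sqrt(E'^2 + E''^2)
= sqrt(1.22^2 + 0.14^2)
= sqrt(1.4884 + 0.0196)
= 1.228 MPa

1.228 MPa


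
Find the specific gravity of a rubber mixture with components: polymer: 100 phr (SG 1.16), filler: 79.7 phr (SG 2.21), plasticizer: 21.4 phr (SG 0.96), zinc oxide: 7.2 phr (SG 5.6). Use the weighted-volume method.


Sum of weights = 208.3
Volume contributions:
  polymer: 100/1.16 = 86.2069
  filler: 79.7/2.21 = 36.0633
  plasticizer: 21.4/0.96 = 22.2917
  zinc oxide: 7.2/5.6 = 1.2857
Sum of volumes = 145.8476
SG = 208.3 / 145.8476 = 1.428

SG = 1.428


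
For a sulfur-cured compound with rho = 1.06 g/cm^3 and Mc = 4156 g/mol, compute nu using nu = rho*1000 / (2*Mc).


nu = rho * 1000 / (2 * Mc)
nu = 1.06 * 1000 / (2 * 4156)
nu = 1060.0 / 8312
nu = 0.1275 mol/L

0.1275 mol/L


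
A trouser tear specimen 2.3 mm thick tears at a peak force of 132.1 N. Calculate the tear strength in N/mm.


Tear strength = force / thickness
= 132.1 / 2.3
= 57.43 N/mm

57.43 N/mm


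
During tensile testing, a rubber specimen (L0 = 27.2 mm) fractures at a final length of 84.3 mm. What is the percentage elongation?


Elongation = (Lf - L0) / L0 * 100
= (84.3 - 27.2) / 27.2 * 100
= 57.1 / 27.2 * 100
= 209.9%

209.9%


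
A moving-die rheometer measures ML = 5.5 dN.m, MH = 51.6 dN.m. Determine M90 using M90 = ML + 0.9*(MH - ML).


M90 = ML + 0.9 * (MH - ML)
M90 = 5.5 + 0.9 * (51.6 - 5.5)
M90 = 5.5 + 0.9 * 46.1
M90 = 46.99 dN.m

46.99 dN.m


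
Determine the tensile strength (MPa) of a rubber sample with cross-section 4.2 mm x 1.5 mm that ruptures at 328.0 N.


Area = width * thickness = 4.2 * 1.5 = 6.3 mm^2
TS = force / area = 328.0 / 6.3 = 52.06 MPa

52.06 MPa


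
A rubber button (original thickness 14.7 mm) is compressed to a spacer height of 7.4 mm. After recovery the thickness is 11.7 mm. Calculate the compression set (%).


CS = (t0 - recovered) / (t0 - ts) * 100
= (14.7 - 11.7) / (14.7 - 7.4) * 100
= 3.0 / 7.3 * 100
= 41.1%

41.1%


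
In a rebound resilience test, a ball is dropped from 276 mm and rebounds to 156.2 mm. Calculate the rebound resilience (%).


Resilience = h_rebound / h_drop * 100
= 156.2 / 276 * 100
= 56.6%

56.6%


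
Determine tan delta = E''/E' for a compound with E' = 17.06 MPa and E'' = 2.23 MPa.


tan delta = E'' / E'
= 2.23 / 17.06
= 0.1307

tan delta = 0.1307


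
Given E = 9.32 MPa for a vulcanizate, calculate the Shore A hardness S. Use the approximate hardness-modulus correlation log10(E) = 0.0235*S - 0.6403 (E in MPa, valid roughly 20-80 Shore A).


log10(E) = 0.0235*S - 0.6403  =>  S = (log10(E) + 0.6403) / 0.0235
log10(9.32) = 0.969416
S = (0.969416 + 0.6403) / 0.0235 = 1.609716 / 0.0235
S = 68.5

Shore A = 68.5


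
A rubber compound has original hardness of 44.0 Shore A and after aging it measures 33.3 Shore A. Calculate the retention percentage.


Retention = aged / original * 100
= 33.3 / 44.0 * 100
= 75.7%

75.7%


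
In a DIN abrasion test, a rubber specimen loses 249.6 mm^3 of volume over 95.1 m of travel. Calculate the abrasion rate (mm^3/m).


Rate = volume_loss / distance
= 249.6 / 95.1
= 2.625 mm^3/m

2.625 mm^3/m


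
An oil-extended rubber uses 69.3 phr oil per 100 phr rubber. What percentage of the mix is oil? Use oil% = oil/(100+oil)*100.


Oil % = oil / (100 + oil) * 100
= 69.3 / (100 + 69.3) * 100
= 69.3 / 169.3 * 100
= 40.93%

40.93%


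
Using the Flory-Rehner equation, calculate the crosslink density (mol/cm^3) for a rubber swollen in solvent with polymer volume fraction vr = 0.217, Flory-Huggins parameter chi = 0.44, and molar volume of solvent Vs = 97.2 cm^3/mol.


ln(1 - vr) = ln(1 - 0.217) = -0.2446
Numerator = -((-0.2446) + 0.217 + 0.44 * 0.217^2) = 0.0069
Denominator = 97.2 * (0.217^(1/3) - 0.217/2) = 47.8637
nu = 0.0069 / 47.8637 = 1.4423e-04 mol/cm^3

1.4423e-04 mol/cm^3


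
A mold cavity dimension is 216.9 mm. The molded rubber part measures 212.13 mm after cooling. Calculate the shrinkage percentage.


Shrinkage = (mold - part) / mold * 100
= (216.9 - 212.13) / 216.9 * 100
= 4.77 / 216.9 * 100
= 2.2%

2.2%


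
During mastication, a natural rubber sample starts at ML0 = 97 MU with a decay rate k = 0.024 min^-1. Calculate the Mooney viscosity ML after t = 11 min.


ML = ML0 * exp(-k * t)
ML = 97 * exp(-0.024 * 11)
ML = 97 * 0.7680
ML = 74.49 MU

74.49 MU


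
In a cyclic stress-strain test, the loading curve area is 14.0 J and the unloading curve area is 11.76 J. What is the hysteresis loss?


Hysteresis loss = loading - unloading
= 14.0 - 11.76
= 2.24 J

2.24 J


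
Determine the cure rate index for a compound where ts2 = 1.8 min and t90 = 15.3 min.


CRI = 100 / (t90 - ts2)
= 100 / (15.3 - 1.8)
= 100 / 13.5
= 7.41 min^-1

7.41 min^-1


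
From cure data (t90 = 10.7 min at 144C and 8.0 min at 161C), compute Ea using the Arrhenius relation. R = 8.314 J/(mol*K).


T1 = 417.15 K, T2 = 434.15 K
1/T1 - 1/T2 = 9.3868e-05
ln(t1/t2) = ln(10.7/8.0) = 0.2908
Ea = 8.314 * 0.2908 / 9.3868e-05 = 25756.7368 J/mol
Ea = 25.76 kJ/mol

25.76 kJ/mol


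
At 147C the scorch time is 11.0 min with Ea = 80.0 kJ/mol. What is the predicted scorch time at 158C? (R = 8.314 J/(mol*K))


Convert temperatures: T1 = 147 + 273.15 = 420.15 K, T2 = 158 + 273.15 = 431.15 K
ts2_new = 11.0 * exp(80000 / 8.314 * (1/431.15 - 1/420.15))
1/T2 - 1/T1 = -6.0724e-05
ts2_new = 6.13 min

6.13 min


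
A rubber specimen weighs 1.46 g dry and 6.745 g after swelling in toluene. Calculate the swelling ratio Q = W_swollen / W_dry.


Q = W_swollen / W_dry
Q = 6.745 / 1.46
Q = 4.62

Q = 4.62


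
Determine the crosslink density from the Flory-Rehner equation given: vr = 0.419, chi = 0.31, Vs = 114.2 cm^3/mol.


ln(1 - vr) = ln(1 - 0.419) = -0.5430
Numerator = -((-0.5430) + 0.419 + 0.31 * 0.419^2) = 0.0696
Denominator = 114.2 * (0.419^(1/3) - 0.419/2) = 61.5301
nu = 0.0696 / 61.5301 = 0.0011 mol/cm^3

0.0011 mol/cm^3


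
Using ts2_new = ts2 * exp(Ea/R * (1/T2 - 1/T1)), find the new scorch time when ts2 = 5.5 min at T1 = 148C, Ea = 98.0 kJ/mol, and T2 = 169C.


Convert temperatures: T1 = 148 + 273.15 = 421.15 K, T2 = 169 + 273.15 = 442.15 K
ts2_new = 5.5 * exp(98000 / 8.314 * (1/442.15 - 1/421.15))
1/T2 - 1/T1 = -1.1278e-04
ts2_new = 1.46 min

1.46 min


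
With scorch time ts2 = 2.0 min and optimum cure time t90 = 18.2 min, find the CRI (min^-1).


CRI = 100 / (t90 - ts2)
= 100 / (18.2 - 2.0)
= 100 / 16.2
= 6.17 min^-1

6.17 min^-1


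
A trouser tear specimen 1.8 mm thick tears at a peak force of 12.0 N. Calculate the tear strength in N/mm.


Tear strength = force / thickness
= 12.0 / 1.8
= 6.67 N/mm

6.67 N/mm


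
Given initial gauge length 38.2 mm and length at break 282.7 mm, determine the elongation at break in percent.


Elongation = (Lf - L0) / L0 * 100
= (282.7 - 38.2) / 38.2 * 100
= 244.5 / 38.2 * 100
= 640.1%

640.1%


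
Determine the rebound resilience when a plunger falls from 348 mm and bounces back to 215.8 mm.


Resilience = h_rebound / h_drop * 100
= 215.8 / 348 * 100
= 62.0%

62.0%


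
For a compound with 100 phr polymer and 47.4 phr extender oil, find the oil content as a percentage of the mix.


Oil % = oil / (100 + oil) * 100
= 47.4 / (100 + 47.4) * 100
= 47.4 / 147.4 * 100
= 32.16%

32.16%


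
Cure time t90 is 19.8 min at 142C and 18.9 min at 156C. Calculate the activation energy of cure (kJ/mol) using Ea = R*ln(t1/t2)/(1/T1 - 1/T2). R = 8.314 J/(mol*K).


T1 = 415.15 K, T2 = 429.15 K
1/T1 - 1/T2 = 7.8580e-05
ln(t1/t2) = ln(19.8/18.9) = 0.0465
Ea = 8.314 * 0.0465 / 7.8580e-05 = 4921.9364 J/mol
Ea = 4.92 kJ/mol

4.92 kJ/mol


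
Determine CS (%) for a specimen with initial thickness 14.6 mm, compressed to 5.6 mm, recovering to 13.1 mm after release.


CS = (t0 - recovered) / (t0 - ts) * 100
= (14.6 - 13.1) / (14.6 - 5.6) * 100
= 1.5 / 9.0 * 100
= 16.7%

16.7%


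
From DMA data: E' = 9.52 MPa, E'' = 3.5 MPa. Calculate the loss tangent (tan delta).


tan delta = E'' / E'
= 3.5 / 9.52
= 0.3676

tan delta = 0.3676


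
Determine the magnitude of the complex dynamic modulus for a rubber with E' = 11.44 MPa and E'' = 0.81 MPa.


|E*| = sqrt(E'^2 + E''^2)
= sqrt(11.44^2 + 0.81^2)
= sqrt(130.8736 + 0.6561)
= 11.469 MPa

11.469 MPa


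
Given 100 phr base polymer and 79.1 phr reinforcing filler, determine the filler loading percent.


Filler % = filler / (rubber + filler) * 100
= 79.1 / (100 + 79.1) * 100
= 79.1 / 179.1 * 100
= 44.17%

44.17%


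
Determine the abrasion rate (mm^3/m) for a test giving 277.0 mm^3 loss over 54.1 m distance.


Rate = volume_loss / distance
= 277.0 / 54.1
= 5.12 mm^3/m

5.12 mm^3/m


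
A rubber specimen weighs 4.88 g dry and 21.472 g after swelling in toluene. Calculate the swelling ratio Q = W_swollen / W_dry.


Q = W_swollen / W_dry
Q = 21.472 / 4.88
Q = 4.4

Q = 4.4


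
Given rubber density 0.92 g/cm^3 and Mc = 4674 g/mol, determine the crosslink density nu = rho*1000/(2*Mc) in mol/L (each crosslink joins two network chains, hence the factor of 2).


nu = rho * 1000 / (2 * Mc)
nu = 0.92 * 1000 / (2 * 4674)
nu = 920.0 / 9348
nu = 0.0984 mol/L

0.0984 mol/L


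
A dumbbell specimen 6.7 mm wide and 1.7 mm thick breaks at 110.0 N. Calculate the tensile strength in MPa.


Area = width * thickness = 6.7 * 1.7 = 11.39 mm^2
TS = force / area = 110.0 / 11.39 = 9.66 MPa

9.66 MPa


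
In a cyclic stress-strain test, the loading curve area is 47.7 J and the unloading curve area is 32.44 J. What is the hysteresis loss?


Hysteresis loss = loading - unloading
= 47.7 - 32.44
= 15.26 J

15.26 J


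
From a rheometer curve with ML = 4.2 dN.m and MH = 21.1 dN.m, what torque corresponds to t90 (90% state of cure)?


M90 = ML + 0.9 * (MH - ML)
M90 = 4.2 + 0.9 * (21.1 - 4.2)
M90 = 4.2 + 0.9 * 16.9
M90 = 19.41 dN.m

19.41 dN.m


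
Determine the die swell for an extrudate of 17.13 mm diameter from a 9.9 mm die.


Die swell ratio = D_extrudate / D_die
= 17.13 / 9.9
= 1.73

Die swell = 1.73


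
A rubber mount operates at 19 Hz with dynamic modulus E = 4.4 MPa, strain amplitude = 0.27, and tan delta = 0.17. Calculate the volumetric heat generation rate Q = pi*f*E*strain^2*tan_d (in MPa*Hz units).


Q = pi * f * E * strain^2 * tan_d
= pi * 19 * 4.4 * 0.27^2 * 0.17
= pi * 19 * 4.4 * 0.0729 * 0.17
= 3.2549

Q = 3.2549


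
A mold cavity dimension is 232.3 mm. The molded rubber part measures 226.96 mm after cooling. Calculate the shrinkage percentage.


Shrinkage = (mold - part) / mold * 100
= (232.3 - 226.96) / 232.3 * 100
= 5.34 / 232.3 * 100
= 2.3%

2.3%


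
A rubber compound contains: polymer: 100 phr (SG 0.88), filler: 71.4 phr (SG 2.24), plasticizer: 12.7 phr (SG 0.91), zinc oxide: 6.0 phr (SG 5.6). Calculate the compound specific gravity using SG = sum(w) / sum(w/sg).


Sum of weights = 190.1
Volume contributions:
  polymer: 100/0.88 = 113.6364
  filler: 71.4/2.24 = 31.8750
  plasticizer: 12.7/0.91 = 13.9560
  zinc oxide: 6.0/5.6 = 1.0714
Sum of volumes = 160.5388
SG = 190.1 / 160.5388 = 1.184

SG = 1.184


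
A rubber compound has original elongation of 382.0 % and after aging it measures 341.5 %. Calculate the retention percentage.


Retention = aged / original * 100
= 341.5 / 382.0 * 100
= 89.4%

89.4%


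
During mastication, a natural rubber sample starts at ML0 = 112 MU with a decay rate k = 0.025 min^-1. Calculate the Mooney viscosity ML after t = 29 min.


ML = ML0 * exp(-k * t)
ML = 112 * exp(-0.025 * 29)
ML = 112 * 0.4843
ML = 54.24 MU

54.24 MU


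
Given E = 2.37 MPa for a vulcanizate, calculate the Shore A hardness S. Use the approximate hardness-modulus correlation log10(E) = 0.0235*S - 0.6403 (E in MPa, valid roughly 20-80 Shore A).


log10(E) = 0.0235*S - 0.6403  =>  S = (log10(E) + 0.6403) / 0.0235
log10(2.37) = 0.374748
S = (0.374748 + 0.6403) / 0.0235 = 1.015048 / 0.0235
S = 43.2

Shore A = 43.2


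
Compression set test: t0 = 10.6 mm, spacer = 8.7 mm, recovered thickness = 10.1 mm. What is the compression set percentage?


CS = (t0 - recovered) / (t0 - ts) * 100
= (10.6 - 10.1) / (10.6 - 8.7) * 100
= 0.5 / 1.9 * 100
= 26.3%

26.3%


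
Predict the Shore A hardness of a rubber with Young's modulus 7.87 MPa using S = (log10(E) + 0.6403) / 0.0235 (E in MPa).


log10(E) = 0.0235*S - 0.6403  =>  S = (log10(E) + 0.6403) / 0.0235
log10(7.87) = 0.895975
S = (0.895975 + 0.6403) / 0.0235 = 1.536275 / 0.0235
S = 65.4

Shore A = 65.4


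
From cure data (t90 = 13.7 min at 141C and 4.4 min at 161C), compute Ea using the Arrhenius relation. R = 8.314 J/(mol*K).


T1 = 414.15 K, T2 = 434.15 K
1/T1 - 1/T2 = 1.1123e-04
ln(t1/t2) = ln(13.7/4.4) = 1.1358
Ea = 8.314 * 1.1358 / 1.1123e-04 = 84893.8110 J/mol
Ea = 84.89 kJ/mol

84.89 kJ/mol


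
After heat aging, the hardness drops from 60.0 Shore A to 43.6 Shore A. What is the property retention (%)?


Retention = aged / original * 100
= 43.6 / 60.0 * 100
= 72.7%

72.7%


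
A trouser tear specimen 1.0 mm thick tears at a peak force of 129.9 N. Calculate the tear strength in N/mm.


Tear strength = force / thickness
= 129.9 / 1.0
= 129.9 N/mm

129.9 N/mm


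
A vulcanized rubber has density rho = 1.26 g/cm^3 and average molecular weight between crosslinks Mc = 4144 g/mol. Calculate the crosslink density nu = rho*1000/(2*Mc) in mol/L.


nu = rho * 1000 / (2 * Mc)
nu = 1.26 * 1000 / (2 * 4144)
nu = 1260.0 / 8288
nu = 0.1520 mol/L

0.1520 mol/L


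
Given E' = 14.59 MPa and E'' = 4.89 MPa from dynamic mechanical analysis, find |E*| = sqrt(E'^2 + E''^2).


|E*| = sqrt(E'^2 + E''^2)
= sqrt(14.59^2 + 4.89^2)
= sqrt(212.8681 + 23.9121)
= 15.388 MPa

15.388 MPa


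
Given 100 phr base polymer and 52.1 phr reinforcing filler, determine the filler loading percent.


Filler % = filler / (rubber + filler) * 100
= 52.1 / (100 + 52.1) * 100
= 52.1 / 152.1 * 100
= 34.25%

34.25%


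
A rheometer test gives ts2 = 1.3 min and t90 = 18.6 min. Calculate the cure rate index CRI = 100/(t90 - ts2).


CRI = 100 / (t90 - ts2)
= 100 / (18.6 - 1.3)
= 100 / 17.3
= 5.78 min^-1

5.78 min^-1


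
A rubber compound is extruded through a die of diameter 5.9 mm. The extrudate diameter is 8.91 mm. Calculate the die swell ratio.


Die swell ratio = D_extrudate / D_die
= 8.91 / 5.9
= 1.51

Die swell = 1.51


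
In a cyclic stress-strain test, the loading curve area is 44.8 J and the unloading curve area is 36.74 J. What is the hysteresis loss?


Hysteresis loss = loading - unloading
= 44.8 - 36.74
= 8.06 J

8.06 J


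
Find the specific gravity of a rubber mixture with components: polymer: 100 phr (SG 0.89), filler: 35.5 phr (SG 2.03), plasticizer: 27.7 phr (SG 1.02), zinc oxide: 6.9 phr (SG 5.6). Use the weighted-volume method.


Sum of weights = 170.1
Volume contributions:
  polymer: 100/0.89 = 112.3596
  filler: 35.5/2.03 = 17.4877
  plasticizer: 27.7/1.02 = 27.1569
  zinc oxide: 6.9/5.6 = 1.2321
Sum of volumes = 158.2362
SG = 170.1 / 158.2362 = 1.075

SG = 1.075


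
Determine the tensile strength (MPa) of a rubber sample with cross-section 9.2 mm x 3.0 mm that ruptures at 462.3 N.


Area = width * thickness = 9.2 * 3.0 = 27.6 mm^2
TS = force / area = 462.3 / 27.6 = 16.75 MPa

16.75 MPa


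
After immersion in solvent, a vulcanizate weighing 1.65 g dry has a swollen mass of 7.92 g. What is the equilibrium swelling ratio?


Q = W_swollen / W_dry
Q = 7.92 / 1.65
Q = 4.8

Q = 4.8


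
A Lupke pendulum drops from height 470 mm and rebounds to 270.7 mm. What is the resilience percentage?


Resilience = h_rebound / h_drop * 100
= 270.7 / 470 * 100
= 57.6%

57.6%


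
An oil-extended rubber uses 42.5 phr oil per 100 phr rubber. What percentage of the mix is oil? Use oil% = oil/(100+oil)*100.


Oil % = oil / (100 + oil) * 100
= 42.5 / (100 + 42.5) * 100
= 42.5 / 142.5 * 100
= 29.82%

29.82%


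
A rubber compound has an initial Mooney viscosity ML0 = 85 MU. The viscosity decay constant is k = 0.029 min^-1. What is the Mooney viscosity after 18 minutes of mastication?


ML = ML0 * exp(-k * t)
ML = 85 * exp(-0.029 * 18)
ML = 85 * 0.5933
ML = 50.43 MU

50.43 MU


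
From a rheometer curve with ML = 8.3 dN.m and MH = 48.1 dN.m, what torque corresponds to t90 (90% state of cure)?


M90 = ML + 0.9 * (MH - ML)
M90 = 8.3 + 0.9 * (48.1 - 8.3)
M90 = 8.3 + 0.9 * 39.8
M90 = 44.12 dN.m

44.12 dN.m


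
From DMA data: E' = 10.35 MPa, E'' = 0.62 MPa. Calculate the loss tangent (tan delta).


tan delta = E'' / E'
= 0.62 / 10.35
= 0.0599

tan delta = 0.0599


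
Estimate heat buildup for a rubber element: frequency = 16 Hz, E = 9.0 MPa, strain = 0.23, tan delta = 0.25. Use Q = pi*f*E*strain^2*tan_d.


Q = pi * f * E * strain^2 * tan_d
= pi * 16 * 9.0 * 0.23^2 * 0.25
= pi * 16 * 9.0 * 0.0529 * 0.25
= 5.9828

Q = 5.9828


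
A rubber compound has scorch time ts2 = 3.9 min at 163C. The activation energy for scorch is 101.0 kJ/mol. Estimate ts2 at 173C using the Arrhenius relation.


Convert temperatures: T1 = 163 + 273.15 = 436.15 K, T2 = 173 + 273.15 = 446.15 K
ts2_new = 3.9 * exp(101000 / 8.314 * (1/446.15 - 1/436.15))
1/T2 - 1/T1 = -5.1391e-05
ts2_new = 2.09 min

2.09 min


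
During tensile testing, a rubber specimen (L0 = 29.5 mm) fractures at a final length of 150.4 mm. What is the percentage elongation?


Elongation = (Lf - L0) / L0 * 100
= (150.4 - 29.5) / 29.5 * 100
= 120.9 / 29.5 * 100
= 409.8%

409.8%


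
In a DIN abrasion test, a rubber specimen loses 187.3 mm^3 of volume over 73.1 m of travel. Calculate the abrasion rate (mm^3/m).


Rate = volume_loss / distance
= 187.3 / 73.1
= 2.562 mm^3/m

2.562 mm^3/m


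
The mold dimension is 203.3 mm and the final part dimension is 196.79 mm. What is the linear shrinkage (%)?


Shrinkage = (mold - part) / mold * 100
= (203.3 - 196.79) / 203.3 * 100
= 6.51 / 203.3 * 100
= 3.2%

3.2%


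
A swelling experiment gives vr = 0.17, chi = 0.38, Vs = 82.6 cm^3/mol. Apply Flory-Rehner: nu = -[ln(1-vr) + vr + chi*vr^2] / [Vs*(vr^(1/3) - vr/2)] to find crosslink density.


ln(1 - vr) = ln(1 - 0.17) = -0.1863
Numerator = -((-0.1863) + 0.17 + 0.38 * 0.17^2) = 0.0053
Denominator = 82.6 * (0.17^(1/3) - 0.17/2) = 38.7366
nu = 0.0053 / 38.7366 = 1.3805e-04 mol/cm^3

1.3805e-04 mol/cm^3


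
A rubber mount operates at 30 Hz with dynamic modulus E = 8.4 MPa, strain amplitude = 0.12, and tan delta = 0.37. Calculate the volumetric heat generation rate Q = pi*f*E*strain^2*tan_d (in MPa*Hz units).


Q = pi * f * E * strain^2 * tan_d
= pi * 30 * 8.4 * 0.12^2 * 0.37
= pi * 30 * 8.4 * 0.0144 * 0.37
= 4.2181

Q = 4.2181


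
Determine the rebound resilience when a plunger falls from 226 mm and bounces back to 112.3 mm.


Resilience = h_rebound / h_drop * 100
= 112.3 / 226 * 100
= 49.7%

49.7%


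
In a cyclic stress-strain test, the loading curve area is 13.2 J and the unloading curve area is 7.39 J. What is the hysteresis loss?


Hysteresis loss = loading - unloading
= 13.2 - 7.39
= 5.81 J

5.81 J


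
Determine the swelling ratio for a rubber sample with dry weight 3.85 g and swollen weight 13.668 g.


Q = W_swollen / W_dry
Q = 13.668 / 3.85
Q = 3.55

Q = 3.55


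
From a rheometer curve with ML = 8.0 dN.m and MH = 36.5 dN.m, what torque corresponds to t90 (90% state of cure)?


M90 = ML + 0.9 * (MH - ML)
M90 = 8.0 + 0.9 * (36.5 - 8.0)
M90 = 8.0 + 0.9 * 28.5
M90 = 33.65 dN.m

33.65 dN.m


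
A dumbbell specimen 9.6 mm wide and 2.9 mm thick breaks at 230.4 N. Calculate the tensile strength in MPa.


Area = width * thickness = 9.6 * 2.9 = 27.84 mm^2
TS = force / area = 230.4 / 27.84 = 8.28 MPa

8.28 MPa


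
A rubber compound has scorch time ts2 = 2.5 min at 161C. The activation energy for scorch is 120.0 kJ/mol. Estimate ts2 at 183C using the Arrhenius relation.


Convert temperatures: T1 = 161 + 273.15 = 434.15 K, T2 = 183 + 273.15 = 456.15 K
ts2_new = 2.5 * exp(120000 / 8.314 * (1/456.15 - 1/434.15))
1/T2 - 1/T1 = -1.1109e-04
ts2_new = 0.5 min

0.5 min


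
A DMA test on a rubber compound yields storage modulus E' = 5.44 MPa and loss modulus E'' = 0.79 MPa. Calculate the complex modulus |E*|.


|E*| = sqrt(E'^2 + E''^2)
= sqrt(5.44^2 + 0.79^2)
= sqrt(29.5936 + 0.6241)
= 5.497 MPa

5.497 MPa


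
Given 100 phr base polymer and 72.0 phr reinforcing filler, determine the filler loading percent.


Filler % = filler / (rubber + filler) * 100
= 72.0 / (100 + 72.0) * 100
= 72.0 / 172.0 * 100
= 41.86%

41.86%


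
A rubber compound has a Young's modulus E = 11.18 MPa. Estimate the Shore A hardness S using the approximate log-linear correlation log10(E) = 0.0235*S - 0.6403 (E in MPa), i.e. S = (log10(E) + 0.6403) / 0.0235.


log10(E) = 0.0235*S - 0.6403  =>  S = (log10(E) + 0.6403) / 0.0235
log10(11.18) = 1.048442
S = (1.048442 + 0.6403) / 0.0235 = 1.688742 / 0.0235
S = 71.9

Shore A = 71.9


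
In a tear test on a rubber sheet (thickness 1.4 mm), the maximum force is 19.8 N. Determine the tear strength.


Tear strength = force / thickness
= 19.8 / 1.4
= 14.14 N/mm

14.14 N/mm


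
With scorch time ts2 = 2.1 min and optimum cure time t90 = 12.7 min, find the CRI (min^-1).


CRI = 100 / (t90 - ts2)
= 100 / (12.7 - 2.1)
= 100 / 10.6
= 9.43 min^-1

9.43 min^-1


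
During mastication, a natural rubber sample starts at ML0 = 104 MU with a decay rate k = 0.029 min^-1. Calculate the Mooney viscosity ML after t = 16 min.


ML = ML0 * exp(-k * t)
ML = 104 * exp(-0.029 * 16)
ML = 104 * 0.6288
ML = 65.39 MU

65.39 MU


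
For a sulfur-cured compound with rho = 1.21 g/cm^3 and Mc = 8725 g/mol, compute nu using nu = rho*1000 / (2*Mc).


nu = rho * 1000 / (2 * Mc)
nu = 1.21 * 1000 / (2 * 8725)
nu = 1210.0 / 17450
nu = 0.0693 mol/L

0.0693 mol/L


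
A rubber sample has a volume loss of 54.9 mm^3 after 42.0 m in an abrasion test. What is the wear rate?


Rate = volume_loss / distance
= 54.9 / 42.0
= 1.307 mm^3/m

1.307 mm^3/m


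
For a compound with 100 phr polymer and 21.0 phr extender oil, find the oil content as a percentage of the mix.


Oil % = oil / (100 + oil) * 100
= 21.0 / (100 + 21.0) * 100
= 21.0 / 121.0 * 100
= 17.36%

17.36%


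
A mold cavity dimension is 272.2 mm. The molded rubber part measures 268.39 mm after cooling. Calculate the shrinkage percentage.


Shrinkage = (mold - part) / mold * 100
= (272.2 - 268.39) / 272.2 * 100
= 3.81 / 272.2 * 100
= 1.4%

1.4%


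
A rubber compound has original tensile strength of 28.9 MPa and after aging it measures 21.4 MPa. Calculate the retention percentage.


Retention = aged / original * 100
= 21.4 / 28.9 * 100
= 74.0%

74.0%


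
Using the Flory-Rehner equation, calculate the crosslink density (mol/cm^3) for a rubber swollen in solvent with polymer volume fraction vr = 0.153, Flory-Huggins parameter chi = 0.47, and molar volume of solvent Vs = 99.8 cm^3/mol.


ln(1 - vr) = ln(1 - 0.153) = -0.1661
Numerator = -((-0.1661) + 0.153 + 0.47 * 0.153^2) = 0.0021
Denominator = 99.8 * (0.153^(1/3) - 0.153/2) = 45.7431
nu = 0.0021 / 45.7431 = 4.4867e-05 mol/cm^3

4.4867e-05 mol/cm^3


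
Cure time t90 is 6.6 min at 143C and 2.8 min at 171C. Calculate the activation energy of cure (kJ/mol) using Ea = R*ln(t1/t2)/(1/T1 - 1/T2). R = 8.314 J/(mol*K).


T1 = 416.15 K, T2 = 444.15 K
1/T1 - 1/T2 = 1.5149e-04
ln(t1/t2) = ln(6.6/2.8) = 0.8575
Ea = 8.314 * 0.8575 / 1.5149e-04 = 47058.7597 J/mol
Ea = 47.06 kJ/mol

47.06 kJ/mol


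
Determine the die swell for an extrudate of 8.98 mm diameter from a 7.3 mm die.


Die swell ratio = D_extrudate / D_die
= 8.98 / 7.3
= 1.23

Die swell = 1.23


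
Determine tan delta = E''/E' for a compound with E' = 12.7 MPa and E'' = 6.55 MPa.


tan delta = E'' / E'
= 6.55 / 12.7
= 0.5157

tan delta = 0.5157


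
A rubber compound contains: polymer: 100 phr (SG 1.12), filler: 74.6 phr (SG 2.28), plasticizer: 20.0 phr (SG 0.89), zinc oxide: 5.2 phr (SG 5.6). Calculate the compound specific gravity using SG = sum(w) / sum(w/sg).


Sum of weights = 199.8
Volume contributions:
  polymer: 100/1.12 = 89.2857
  filler: 74.6/2.28 = 32.7193
  plasticizer: 20.0/0.89 = 22.4719
  zinc oxide: 5.2/5.6 = 0.9286
Sum of volumes = 145.4055
SG = 199.8 / 145.4055 = 1.374

SG = 1.374


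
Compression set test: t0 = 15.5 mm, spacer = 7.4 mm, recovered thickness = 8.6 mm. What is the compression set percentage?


CS = (t0 - recovered) / (t0 - ts) * 100
= (15.5 - 8.6) / (15.5 - 7.4) * 100
= 6.9 / 8.1 * 100
= 85.2%

85.2%


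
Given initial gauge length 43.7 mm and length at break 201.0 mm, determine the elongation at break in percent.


Elongation = (Lf - L0) / L0 * 100
= (201.0 - 43.7) / 43.7 * 100
= 157.3 / 43.7 * 100
= 360.0%

360.0%


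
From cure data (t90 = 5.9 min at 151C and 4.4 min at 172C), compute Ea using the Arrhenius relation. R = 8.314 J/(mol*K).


T1 = 424.15 K, T2 = 445.15 K
1/T1 - 1/T2 = 1.1122e-04
ln(t1/t2) = ln(5.9/4.4) = 0.2933
Ea = 8.314 * 0.2933 / 1.1122e-04 = 21928.0203 J/mol
Ea = 21.93 kJ/mol

21.93 kJ/mol


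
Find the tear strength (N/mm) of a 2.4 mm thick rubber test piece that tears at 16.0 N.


Tear strength = force / thickness
= 16.0 / 2.4
= 6.67 N/mm

6.67 N/mm


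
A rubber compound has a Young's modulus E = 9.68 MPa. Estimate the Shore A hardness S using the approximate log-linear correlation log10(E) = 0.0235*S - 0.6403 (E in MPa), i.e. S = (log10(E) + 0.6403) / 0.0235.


log10(E) = 0.0235*S - 0.6403  =>  S = (log10(E) + 0.6403) / 0.0235
log10(9.68) = 0.985875
S = (0.985875 + 0.6403) / 0.0235 = 1.626175 / 0.0235
S = 69.2

Shore A = 69.2


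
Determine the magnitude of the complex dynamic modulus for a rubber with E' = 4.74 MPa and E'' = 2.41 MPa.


|E*| = sqrt(E'^2 + E''^2)
= sqrt(4.74^2 + 2.41^2)
= sqrt(22.4676 + 5.8081)
= 5.317 MPa

5.317 MPa


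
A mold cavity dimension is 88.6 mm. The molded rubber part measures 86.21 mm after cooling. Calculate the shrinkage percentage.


Shrinkage = (mold - part) / mold * 100
= (88.6 - 86.21) / 88.6 * 100
= 2.39 / 88.6 * 100
= 2.7%

2.7%


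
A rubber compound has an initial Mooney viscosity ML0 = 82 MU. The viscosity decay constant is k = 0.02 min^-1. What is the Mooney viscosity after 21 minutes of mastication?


ML = ML0 * exp(-k * t)
ML = 82 * exp(-0.02 * 21)
ML = 82 * 0.6570
ML = 53.88 MU

53.88 MU


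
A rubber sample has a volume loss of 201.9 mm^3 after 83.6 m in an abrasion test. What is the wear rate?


Rate = volume_loss / distance
= 201.9 / 83.6
= 2.415 mm^3/m

2.415 mm^3/m


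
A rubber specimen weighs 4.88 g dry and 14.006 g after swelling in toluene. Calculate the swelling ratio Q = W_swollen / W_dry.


Q = W_swollen / W_dry
Q = 14.006 / 4.88
Q = 2.87

Q = 2.87


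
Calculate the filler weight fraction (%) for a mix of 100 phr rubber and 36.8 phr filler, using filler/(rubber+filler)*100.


Filler % = filler / (rubber + filler) * 100
= 36.8 / (100 + 36.8) * 100
= 36.8 / 136.8 * 100
= 26.9%

26.9%


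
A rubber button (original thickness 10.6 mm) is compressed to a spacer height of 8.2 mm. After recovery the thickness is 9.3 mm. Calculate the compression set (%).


CS = (t0 - recovered) / (t0 - ts) * 100
= (10.6 - 9.3) / (10.6 - 8.2) * 100
= 1.3 / 2.4 * 100
= 54.2%

54.2%


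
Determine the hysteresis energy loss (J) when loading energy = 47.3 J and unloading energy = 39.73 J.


Hysteresis loss = loading - unloading
= 47.3 - 39.73
= 7.57 J

7.57 J


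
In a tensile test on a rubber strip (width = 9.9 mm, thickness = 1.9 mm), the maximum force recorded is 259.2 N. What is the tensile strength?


Area = width * thickness = 9.9 * 1.9 = 18.81 mm^2
TS = force / area = 259.2 / 18.81 = 13.78 MPa

13.78 MPa


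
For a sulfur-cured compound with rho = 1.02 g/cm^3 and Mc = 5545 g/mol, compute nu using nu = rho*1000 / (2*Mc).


nu = rho * 1000 / (2 * Mc)
nu = 1.02 * 1000 / (2 * 5545)
nu = 1020.0 / 11090
nu = 0.0920 mol/L

0.0920 mol/L


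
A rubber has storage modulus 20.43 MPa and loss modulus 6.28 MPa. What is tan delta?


tan delta = E'' / E'
= 6.28 / 20.43
= 0.3074

tan delta = 0.3074


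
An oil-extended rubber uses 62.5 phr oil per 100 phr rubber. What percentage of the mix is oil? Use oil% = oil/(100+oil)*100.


Oil % = oil / (100 + oil) * 100
= 62.5 / (100 + 62.5) * 100
= 62.5 / 162.5 * 100
= 38.46%

38.46%


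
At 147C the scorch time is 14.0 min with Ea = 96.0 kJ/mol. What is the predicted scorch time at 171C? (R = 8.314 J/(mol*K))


Convert temperatures: T1 = 147 + 273.15 = 420.15 K, T2 = 171 + 273.15 = 444.15 K
ts2_new = 14.0 * exp(96000 / 8.314 * (1/444.15 - 1/420.15))
1/T2 - 1/T1 = -1.2861e-04
ts2_new = 3.17 min

3.17 min


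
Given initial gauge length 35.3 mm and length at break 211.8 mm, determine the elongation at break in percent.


Elongation = (Lf - L0) / L0 * 100
= (211.8 - 35.3) / 35.3 * 100
= 176.5 / 35.3 * 100
= 500.0%

500.0%


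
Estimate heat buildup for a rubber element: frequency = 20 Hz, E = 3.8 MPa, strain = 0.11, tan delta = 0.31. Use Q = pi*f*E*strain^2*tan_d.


Q = pi * f * E * strain^2 * tan_d
= pi * 20 * 3.8 * 0.11^2 * 0.31
= pi * 20 * 3.8 * 0.0121 * 0.31
= 0.8956

Q = 0.8956


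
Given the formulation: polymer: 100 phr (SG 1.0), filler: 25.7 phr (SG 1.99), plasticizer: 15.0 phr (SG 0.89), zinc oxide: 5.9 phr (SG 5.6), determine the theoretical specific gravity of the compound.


Sum of weights = 146.6
Volume contributions:
  polymer: 100/1.0 = 100.0000
  filler: 25.7/1.99 = 12.9146
  plasticizer: 15.0/0.89 = 16.8539
  zinc oxide: 5.9/5.6 = 1.0536
Sum of volumes = 130.8221
SG = 146.6 / 130.8221 = 1.121

SG = 1.121


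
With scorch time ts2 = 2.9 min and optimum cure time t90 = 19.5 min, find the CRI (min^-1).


CRI = 100 / (t90 - ts2)
= 100 / (19.5 - 2.9)
= 100 / 16.6
= 6.02 min^-1

6.02 min^-1


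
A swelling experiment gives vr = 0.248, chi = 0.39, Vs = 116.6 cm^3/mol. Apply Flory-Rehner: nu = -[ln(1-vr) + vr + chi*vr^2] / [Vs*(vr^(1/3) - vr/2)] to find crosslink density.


ln(1 - vr) = ln(1 - 0.248) = -0.2850
Numerator = -((-0.2850) + 0.248 + 0.39 * 0.248^2) = 0.0130
Denominator = 116.6 * (0.248^(1/3) - 0.248/2) = 58.7986
nu = 0.0130 / 58.7986 = 2.2164e-04 mol/cm^3

2.2164e-04 mol/cm^3


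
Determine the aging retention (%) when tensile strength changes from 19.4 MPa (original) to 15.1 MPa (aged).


Retention = aged / original * 100
= 15.1 / 19.4 * 100
= 77.8%

77.8%


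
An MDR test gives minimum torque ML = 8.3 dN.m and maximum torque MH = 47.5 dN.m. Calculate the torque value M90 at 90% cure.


M90 = ML + 0.9 * (MH - ML)
M90 = 8.3 + 0.9 * (47.5 - 8.3)
M90 = 8.3 + 0.9 * 39.2
M90 = 43.58 dN.m

43.58 dN.m


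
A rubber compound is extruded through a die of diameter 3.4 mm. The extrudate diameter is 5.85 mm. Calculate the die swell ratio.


Die swell ratio = D_extrudate / D_die
= 5.85 / 3.4
= 1.721

Die swell = 1.721


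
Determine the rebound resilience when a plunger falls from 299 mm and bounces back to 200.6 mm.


Resilience = h_rebound / h_drop * 100
= 200.6 / 299 * 100
= 67.1%

67.1%


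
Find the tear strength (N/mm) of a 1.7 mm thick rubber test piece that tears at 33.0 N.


Tear strength = force / thickness
= 33.0 / 1.7
= 19.41 N/mm

19.41 N/mm


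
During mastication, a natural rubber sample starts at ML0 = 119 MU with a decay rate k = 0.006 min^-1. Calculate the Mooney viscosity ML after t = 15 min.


ML = ML0 * exp(-k * t)
ML = 119 * exp(-0.006 * 15)
ML = 119 * 0.9139
ML = 108.76 MU

108.76 MU


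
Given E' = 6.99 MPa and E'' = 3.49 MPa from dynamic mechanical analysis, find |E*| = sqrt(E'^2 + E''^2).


|E*| = sqrt(E'^2 + E''^2)
= sqrt(6.99^2 + 3.49^2)
= sqrt(48.8601 + 12.1801)
= 7.813 MPa

7.813 MPa


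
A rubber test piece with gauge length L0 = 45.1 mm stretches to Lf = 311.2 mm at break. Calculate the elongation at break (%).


Elongation = (Lf - L0) / L0 * 100
= (311.2 - 45.1) / 45.1 * 100
= 266.1 / 45.1 * 100
= 590.0%

590.0%


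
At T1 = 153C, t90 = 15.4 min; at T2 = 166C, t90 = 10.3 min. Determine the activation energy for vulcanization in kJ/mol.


T1 = 426.15 K, T2 = 439.15 K
1/T1 - 1/T2 = 6.9465e-05
ln(t1/t2) = ln(15.4/10.3) = 0.4022
Ea = 8.314 * 0.4022 / 6.9465e-05 = 48140.3908 J/mol
Ea = 48.14 kJ/mol

48.14 kJ/mol


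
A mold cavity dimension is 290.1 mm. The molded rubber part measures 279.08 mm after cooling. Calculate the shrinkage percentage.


Shrinkage = (mold - part) / mold * 100
= (290.1 - 279.08) / 290.1 * 100
= 11.02 / 290.1 * 100
= 3.8%

3.8%


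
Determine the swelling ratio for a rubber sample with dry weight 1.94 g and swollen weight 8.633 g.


Q = W_swollen / W_dry
Q = 8.633 / 1.94
Q = 4.45

Q = 4.45


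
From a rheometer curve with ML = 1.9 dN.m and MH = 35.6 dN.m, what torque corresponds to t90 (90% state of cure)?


M90 = ML + 0.9 * (MH - ML)
M90 = 1.9 + 0.9 * (35.6 - 1.9)
M90 = 1.9 + 0.9 * 33.7
M90 = 32.23 dN.m

32.23 dN.m


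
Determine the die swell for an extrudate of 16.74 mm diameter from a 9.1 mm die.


Die swell ratio = D_extrudate / D_die
= 16.74 / 9.1
= 1.84

Die swell = 1.84


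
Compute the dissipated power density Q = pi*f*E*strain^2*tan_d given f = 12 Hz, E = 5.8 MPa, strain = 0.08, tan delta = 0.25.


Q = pi * f * E * strain^2 * tan_d
= pi * 12 * 5.8 * 0.08^2 * 0.25
= pi * 12 * 5.8 * 0.0064 * 0.25
= 0.3498

Q = 0.3498


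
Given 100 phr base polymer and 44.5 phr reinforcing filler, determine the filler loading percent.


Filler % = filler / (rubber + filler) * 100
= 44.5 / (100 + 44.5) * 100
= 44.5 / 144.5 * 100
= 30.8%

30.8%


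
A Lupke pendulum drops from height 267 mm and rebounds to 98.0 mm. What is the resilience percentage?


Resilience = h_rebound / h_drop * 100
= 98.0 / 267 * 100
= 36.7%

36.7%


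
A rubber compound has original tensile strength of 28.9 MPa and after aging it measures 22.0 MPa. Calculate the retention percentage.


Retention = aged / original * 100
= 22.0 / 28.9 * 100
= 76.1%

76.1%


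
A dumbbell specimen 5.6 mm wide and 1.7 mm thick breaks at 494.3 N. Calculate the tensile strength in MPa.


Area = width * thickness = 5.6 * 1.7 = 9.52 mm^2
TS = force / area = 494.3 / 9.52 = 51.92 MPa

51.92 MPa


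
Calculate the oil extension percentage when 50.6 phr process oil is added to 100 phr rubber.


Oil % = oil / (100 + oil) * 100
= 50.6 / (100 + 50.6) * 100
= 50.6 / 150.6 * 100
= 33.6%

33.6%


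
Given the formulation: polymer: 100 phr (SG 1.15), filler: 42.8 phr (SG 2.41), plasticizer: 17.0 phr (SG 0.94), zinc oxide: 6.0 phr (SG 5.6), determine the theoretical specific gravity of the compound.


Sum of weights = 165.8
Volume contributions:
  polymer: 100/1.15 = 86.9565
  filler: 42.8/2.41 = 17.7593
  plasticizer: 17.0/0.94 = 18.0851
  zinc oxide: 6.0/5.6 = 1.0714
Sum of volumes = 123.8724
SG = 165.8 / 123.8724 = 1.338

SG = 1.338
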